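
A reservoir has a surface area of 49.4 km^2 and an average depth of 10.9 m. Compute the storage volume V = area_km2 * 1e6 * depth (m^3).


V = 49.4 * 1e6 * 10.9 = 5.3846e+08 m^3


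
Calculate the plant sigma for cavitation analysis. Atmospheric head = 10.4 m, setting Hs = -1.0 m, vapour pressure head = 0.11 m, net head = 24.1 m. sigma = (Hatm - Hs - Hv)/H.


sigma = (10.4 - (-1.0) - 0.11) / 24.1 = 0.4685


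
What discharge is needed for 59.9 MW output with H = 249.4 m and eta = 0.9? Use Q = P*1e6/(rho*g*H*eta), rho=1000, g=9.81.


Q = 59.9 * 1e6 / (1000 * 9.81 * 249.4 * 0.9) = 27.2031 m^3/s


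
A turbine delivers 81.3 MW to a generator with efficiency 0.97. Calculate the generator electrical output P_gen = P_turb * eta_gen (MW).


P_gen = 81.3 * 0.97 = 78.8610 MW


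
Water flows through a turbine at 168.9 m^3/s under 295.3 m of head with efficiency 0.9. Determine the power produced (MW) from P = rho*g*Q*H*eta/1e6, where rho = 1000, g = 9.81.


P = 1000 * 9.81 * 168.9 * 295.3 * 0.9 / 1e6 = 440.3567 MW


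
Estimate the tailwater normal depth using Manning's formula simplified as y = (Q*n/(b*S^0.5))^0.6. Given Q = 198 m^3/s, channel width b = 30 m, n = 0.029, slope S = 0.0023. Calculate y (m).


y = (198 * 0.029 / (30 * 0.0023^0.5))^0.6 = 2.2943 m


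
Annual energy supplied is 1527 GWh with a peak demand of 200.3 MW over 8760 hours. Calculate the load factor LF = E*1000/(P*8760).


LF = 1527 * 1000 / (200.3 * 8760) = 0.8703


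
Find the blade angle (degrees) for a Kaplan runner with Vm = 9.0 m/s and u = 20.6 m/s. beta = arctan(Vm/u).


beta = arctan(9.0 / 20.6) = 23.6002 degrees


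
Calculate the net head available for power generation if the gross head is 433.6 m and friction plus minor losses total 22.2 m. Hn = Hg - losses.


Hn = 433.6 - 22.2 = 411.4000 m


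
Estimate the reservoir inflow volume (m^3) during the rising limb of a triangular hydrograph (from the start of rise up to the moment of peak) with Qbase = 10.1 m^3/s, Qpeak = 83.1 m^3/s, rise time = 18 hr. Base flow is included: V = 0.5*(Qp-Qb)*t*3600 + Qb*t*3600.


V = 0.5*(83.1 - 10.1)*18*3600 + 10.1*18*3600 = 3.0197e+06 m^3


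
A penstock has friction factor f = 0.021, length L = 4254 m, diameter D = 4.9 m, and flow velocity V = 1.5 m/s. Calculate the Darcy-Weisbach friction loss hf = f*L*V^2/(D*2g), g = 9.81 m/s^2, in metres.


hf = 0.021 * 4254 * 1.5^2 / (4.9 * 2 * 9.81) = 2.0908 m


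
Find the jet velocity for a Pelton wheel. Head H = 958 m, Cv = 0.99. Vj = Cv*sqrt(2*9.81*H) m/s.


Vj = 0.99 * sqrt(2*9.81*958) = 135.7274 m/s


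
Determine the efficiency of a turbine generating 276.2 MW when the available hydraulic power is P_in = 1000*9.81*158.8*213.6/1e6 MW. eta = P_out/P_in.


P_in = 1000 * 9.81 * 158.8 * 213.6 / 1e6 = 332.7521 MW
eta = 276.2 / 332.7521 = 0.8300


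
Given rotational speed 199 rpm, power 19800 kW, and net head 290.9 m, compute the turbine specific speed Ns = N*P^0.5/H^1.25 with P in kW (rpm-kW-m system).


Ns = 199 * 19800^0.5 / 290.9^1.25 = 23.3081


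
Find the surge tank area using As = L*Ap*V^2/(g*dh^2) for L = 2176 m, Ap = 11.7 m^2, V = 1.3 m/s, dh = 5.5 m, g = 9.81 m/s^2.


As = 2176 * 11.7 * 1.3^2 / (9.81 * 5.5^2) = 144.9897 m^2


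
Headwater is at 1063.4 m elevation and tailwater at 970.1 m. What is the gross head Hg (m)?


Hg = 1063.4 - 970.1 = 93.3000 m


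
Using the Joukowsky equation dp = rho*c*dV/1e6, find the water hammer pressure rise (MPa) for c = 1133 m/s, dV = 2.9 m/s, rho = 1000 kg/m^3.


dp = 1000 * 1133 * 2.9 / 1e6 = 3.2857 MPa


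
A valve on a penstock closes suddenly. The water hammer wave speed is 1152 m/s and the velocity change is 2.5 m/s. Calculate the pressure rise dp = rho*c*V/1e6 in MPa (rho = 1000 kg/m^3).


dp = 1000 * 1152 * 2.5 / 1e6 = 2.8800 MPa


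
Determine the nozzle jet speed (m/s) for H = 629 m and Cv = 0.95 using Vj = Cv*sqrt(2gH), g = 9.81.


Vj = 0.95 * sqrt(2*9.81*629) = 105.5355 m/s


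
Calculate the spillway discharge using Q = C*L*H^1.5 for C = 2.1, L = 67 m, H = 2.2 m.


Q = 2.1 * 67 * 2.2^1.5 = 459.1220 m^3/s


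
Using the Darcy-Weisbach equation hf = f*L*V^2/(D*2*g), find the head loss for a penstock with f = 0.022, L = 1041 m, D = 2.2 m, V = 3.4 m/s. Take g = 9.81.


hf = 0.022 * 1041 * 3.4^2 / (2.2 * 2 * 9.81) = 6.1335 m


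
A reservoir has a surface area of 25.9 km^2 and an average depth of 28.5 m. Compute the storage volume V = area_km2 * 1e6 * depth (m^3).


V = 25.9 * 1e6 * 28.5 = 7.3815e+08 m^3


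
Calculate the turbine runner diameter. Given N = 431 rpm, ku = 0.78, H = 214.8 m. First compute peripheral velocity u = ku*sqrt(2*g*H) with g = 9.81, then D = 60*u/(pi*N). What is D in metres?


u = 0.78 * sqrt(2*9.81*214.8) = 50.6362 m/s
D = 60 * 50.6362 / (pi * 431) = 2.2438 m


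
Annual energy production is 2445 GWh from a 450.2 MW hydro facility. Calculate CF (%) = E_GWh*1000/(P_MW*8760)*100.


CF = 2445 * 1000 / (450.2 * 8760) * 100 = 61.9968 %


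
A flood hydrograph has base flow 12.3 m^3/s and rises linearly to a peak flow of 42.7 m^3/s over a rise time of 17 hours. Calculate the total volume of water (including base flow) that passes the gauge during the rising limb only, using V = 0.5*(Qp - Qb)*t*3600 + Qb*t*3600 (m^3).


V = 0.5*(42.7 - 12.3)*17*3600 + 12.3*17*3600 = 1.6830e+06 m^3


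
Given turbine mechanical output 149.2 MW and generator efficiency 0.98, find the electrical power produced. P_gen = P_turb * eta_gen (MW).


P_gen = 149.2 * 0.98 = 146.2160 MW


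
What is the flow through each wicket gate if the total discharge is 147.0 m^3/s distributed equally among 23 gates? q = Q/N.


q = 147.0 / 23 = 6.3913 m^3/s


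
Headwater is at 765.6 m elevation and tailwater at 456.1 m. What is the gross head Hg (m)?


Hg = 765.6 - 456.1 = 309.5000 m


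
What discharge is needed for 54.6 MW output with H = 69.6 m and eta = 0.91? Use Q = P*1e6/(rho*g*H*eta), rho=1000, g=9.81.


Q = 54.6 * 1e6 / (1000 * 9.81 * 69.6 * 0.91) = 87.8766 m^3/s


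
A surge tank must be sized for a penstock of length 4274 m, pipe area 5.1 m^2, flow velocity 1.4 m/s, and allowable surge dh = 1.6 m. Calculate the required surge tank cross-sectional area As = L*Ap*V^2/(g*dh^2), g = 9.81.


As = 4274 * 5.1 * 1.4^2 / (9.81 * 1.6^2) = 1701.1860 m^2


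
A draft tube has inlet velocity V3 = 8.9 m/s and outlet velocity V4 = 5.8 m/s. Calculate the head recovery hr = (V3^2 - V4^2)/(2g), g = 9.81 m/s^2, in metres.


hr = (8.9^2 - 5.8^2) / (2*9.81) = 2.3226 m


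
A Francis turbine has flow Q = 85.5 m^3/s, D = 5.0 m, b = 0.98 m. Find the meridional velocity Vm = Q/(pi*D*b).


Vm = 85.5 / (pi * 5.0 * 0.98) = 5.5542 m/s


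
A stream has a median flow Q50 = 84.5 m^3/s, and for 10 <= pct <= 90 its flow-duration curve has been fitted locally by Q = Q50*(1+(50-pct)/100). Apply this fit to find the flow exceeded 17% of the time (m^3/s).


Q = 84.5 * (1 + (50 - 17)/100) = 112.3850 m^3/s


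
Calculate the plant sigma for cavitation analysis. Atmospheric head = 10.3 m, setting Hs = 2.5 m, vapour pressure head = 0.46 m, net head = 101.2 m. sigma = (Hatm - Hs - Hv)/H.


sigma = (10.3 - 2.5 - 0.46) / 101.2 = 0.0725


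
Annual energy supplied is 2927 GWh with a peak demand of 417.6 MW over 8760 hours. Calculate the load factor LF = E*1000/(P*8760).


LF = 2927 * 1000 / (417.6 * 8760) = 0.8001


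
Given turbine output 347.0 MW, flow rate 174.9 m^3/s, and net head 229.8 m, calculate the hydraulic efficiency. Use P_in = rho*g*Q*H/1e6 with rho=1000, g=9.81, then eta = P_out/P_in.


P_in = 1000 * 9.81 * 174.9 * 229.8 / 1e6 = 394.2837 MW
eta = 347.0 / 394.2837 = 0.8801


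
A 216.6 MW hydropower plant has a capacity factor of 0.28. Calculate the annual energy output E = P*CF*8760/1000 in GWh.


E = 216.6 * 0.28 * 8760 / 1000 = 531.2765 GWh


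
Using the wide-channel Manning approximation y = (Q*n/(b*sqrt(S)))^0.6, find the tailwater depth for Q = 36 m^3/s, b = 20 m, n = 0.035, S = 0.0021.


y = (36 * 0.035 / (20 * 0.0021^0.5))^0.6 = 1.2104 m


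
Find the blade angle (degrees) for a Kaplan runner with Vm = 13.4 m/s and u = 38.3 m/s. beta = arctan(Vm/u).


beta = arctan(13.4 / 38.3) = 19.2834 degrees


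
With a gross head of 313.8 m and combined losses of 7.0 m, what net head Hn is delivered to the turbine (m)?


Hn = 313.8 - 7.0 = 306.8000 m


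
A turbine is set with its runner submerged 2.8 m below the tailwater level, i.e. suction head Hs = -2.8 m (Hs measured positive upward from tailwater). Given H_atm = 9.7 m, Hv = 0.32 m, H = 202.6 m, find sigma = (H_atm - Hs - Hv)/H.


sigma = (9.7 - (-2.8) - 0.32) / 202.6 = 0.0601


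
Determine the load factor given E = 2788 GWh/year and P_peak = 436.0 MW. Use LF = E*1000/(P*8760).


LF = 2788 * 1000 / (436.0 * 8760) = 0.7300


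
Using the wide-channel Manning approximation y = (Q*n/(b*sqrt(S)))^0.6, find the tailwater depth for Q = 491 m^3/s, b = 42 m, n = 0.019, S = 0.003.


y = (491 * 0.019 / (42 * 0.003^0.5))^0.6 = 2.3164 m


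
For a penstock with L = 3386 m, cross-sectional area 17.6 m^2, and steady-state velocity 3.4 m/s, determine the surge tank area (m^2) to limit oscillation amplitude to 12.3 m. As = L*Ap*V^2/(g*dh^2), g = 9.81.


As = 3386 * 17.6 * 3.4^2 / (9.81 * 12.3^2) = 464.1712 m^2


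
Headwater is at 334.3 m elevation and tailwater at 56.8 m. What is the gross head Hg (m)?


Hg = 334.3 - 56.8 = 277.5000 m


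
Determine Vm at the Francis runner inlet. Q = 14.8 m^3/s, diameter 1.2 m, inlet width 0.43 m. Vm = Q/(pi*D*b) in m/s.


Vm = 14.8 / (pi * 1.2 * 0.43) = 9.1298 m/s


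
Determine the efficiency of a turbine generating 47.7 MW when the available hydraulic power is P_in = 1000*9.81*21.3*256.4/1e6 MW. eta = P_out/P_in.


P_in = 1000 * 9.81 * 21.3 * 256.4 / 1e6 = 53.5755 MW
eta = 47.7 / 53.5755 = 0.8903


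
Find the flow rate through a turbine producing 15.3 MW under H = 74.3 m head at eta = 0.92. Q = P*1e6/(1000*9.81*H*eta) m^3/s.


Q = 15.3 * 1e6 / (1000 * 9.81 * 74.3 * 0.92) = 22.8163 m^3/s


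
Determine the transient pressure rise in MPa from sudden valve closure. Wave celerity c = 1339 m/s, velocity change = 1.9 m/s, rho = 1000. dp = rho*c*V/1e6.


dp = 1000 * 1339 * 1.9 / 1e6 = 2.5441 MPa


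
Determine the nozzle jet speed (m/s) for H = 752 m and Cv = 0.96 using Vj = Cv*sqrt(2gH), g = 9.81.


Vj = 0.96 * sqrt(2*9.81*752) = 116.6084 m/s


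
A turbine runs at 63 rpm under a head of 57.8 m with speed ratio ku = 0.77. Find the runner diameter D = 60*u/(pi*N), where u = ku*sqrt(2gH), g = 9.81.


u = 0.77 * sqrt(2*9.81*57.8) = 25.9301 m/s
D = 60 * 25.9301 / (pi * 63) = 7.8608 m


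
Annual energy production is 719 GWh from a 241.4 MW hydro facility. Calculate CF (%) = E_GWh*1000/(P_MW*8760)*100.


CF = 719 * 1000 / (241.4 * 8760) * 100 = 34.0007 %


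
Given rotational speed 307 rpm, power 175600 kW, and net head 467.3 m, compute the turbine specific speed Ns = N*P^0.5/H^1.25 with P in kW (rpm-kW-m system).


Ns = 307 * 175600^0.5 / 467.3^1.25 = 59.2115


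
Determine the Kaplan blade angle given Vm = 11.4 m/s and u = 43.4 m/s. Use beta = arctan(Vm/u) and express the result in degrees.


beta = arctan(11.4 / 43.4) = 14.7176 degrees


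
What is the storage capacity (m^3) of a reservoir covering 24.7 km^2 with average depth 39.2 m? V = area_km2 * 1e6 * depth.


V = 24.7 * 1e6 * 39.2 = 9.6824e+08 m^3


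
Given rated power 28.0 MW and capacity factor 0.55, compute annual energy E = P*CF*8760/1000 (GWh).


E = 28.0 * 0.55 * 8760 / 1000 = 134.9040 GWh


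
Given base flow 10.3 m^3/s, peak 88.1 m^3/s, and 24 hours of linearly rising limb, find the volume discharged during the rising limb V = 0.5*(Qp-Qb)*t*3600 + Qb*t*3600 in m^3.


V = 0.5*(88.1 - 10.3)*24*3600 + 10.3*24*3600 = 4.2509e+06 m^3


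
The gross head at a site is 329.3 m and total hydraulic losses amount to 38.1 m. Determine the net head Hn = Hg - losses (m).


Hn = 329.3 - 38.1 = 291.2000 m


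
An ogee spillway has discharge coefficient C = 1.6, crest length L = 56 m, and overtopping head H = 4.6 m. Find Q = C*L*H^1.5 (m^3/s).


Q = 1.6 * 56 * 4.6^1.5 = 883.9847 m^3/s


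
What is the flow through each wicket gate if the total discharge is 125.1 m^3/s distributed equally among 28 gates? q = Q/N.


q = 125.1 / 28 = 4.4679 m^3/s


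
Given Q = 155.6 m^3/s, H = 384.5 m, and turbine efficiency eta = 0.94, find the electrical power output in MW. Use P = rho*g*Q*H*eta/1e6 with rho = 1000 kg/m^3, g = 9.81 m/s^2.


P = 1000 * 9.81 * 155.6 * 384.5 * 0.94 / 1e6 = 551.6998 MW


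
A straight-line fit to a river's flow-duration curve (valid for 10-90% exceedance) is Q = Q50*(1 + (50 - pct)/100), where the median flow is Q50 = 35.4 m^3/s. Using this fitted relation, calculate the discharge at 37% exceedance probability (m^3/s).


Q = 35.4 * (1 + (50 - 37)/100) = 40.0020 m^3/s


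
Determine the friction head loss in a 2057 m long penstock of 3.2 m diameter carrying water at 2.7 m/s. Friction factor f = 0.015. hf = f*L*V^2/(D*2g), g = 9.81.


hf = 0.015 * 2057 * 2.7^2 / (3.2 * 2 * 9.81) = 3.5826 m


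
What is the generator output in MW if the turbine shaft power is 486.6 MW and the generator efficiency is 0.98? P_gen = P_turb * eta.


P_gen = 486.6 * 0.98 = 476.8680 MW


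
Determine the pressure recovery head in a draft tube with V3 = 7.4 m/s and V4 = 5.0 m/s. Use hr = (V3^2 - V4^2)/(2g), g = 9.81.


hr = (7.4^2 - 5.0^2) / (2*9.81) = 1.5168 m


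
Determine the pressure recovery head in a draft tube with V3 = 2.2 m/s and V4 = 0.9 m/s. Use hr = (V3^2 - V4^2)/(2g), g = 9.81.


hr = (2.2^2 - 0.9^2) / (2*9.81) = 0.2054 m


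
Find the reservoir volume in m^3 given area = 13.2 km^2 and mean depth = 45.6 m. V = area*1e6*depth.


V = 13.2 * 1e6 * 45.6 = 6.0192e+08 m^3


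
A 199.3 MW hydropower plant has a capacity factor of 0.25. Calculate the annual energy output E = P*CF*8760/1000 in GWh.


E = 199.3 * 0.25 * 8760 / 1000 = 436.4670 GWh


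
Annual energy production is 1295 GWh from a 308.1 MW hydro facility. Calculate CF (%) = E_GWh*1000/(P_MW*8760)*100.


CF = 1295 * 1000 / (308.1 * 8760) * 100 = 47.9815 %


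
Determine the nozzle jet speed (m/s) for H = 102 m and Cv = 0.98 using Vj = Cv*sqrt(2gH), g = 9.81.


Vj = 0.98 * sqrt(2*9.81*102) = 43.8405 m/s


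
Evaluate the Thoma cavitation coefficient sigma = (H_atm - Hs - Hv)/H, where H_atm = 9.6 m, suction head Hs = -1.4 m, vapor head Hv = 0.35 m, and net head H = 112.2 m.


sigma = (9.6 - (-1.4) - 0.35) / 112.2 = 0.0949


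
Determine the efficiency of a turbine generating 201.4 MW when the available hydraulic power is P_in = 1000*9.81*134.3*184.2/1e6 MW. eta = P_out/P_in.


P_in = 1000 * 9.81 * 134.3 * 184.2 / 1e6 = 242.6804 MW
eta = 201.4 / 242.6804 = 0.8299


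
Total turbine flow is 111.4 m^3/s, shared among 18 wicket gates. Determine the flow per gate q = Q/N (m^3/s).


q = 111.4 / 18 = 6.1889 m^3/s


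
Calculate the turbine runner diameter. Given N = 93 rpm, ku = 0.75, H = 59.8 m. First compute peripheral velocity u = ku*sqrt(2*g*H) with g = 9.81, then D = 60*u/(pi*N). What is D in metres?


u = 0.75 * sqrt(2*9.81*59.8) = 25.6898 m/s
D = 60 * 25.6898 / (pi * 93) = 5.2757 m


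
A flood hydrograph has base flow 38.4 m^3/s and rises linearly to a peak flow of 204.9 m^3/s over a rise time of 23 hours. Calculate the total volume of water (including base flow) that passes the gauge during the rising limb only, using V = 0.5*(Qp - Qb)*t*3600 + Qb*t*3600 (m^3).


V = 0.5*(204.9 - 38.4)*23*3600 + 38.4*23*3600 = 1.0073e+07 m^3


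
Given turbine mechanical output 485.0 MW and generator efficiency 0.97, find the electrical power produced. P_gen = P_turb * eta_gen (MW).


P_gen = 485.0 * 0.97 = 470.4500 MW


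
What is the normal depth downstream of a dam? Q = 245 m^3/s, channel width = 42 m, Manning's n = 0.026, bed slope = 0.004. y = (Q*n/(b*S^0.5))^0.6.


y = (245 * 0.026 / (42 * 0.004^0.5))^0.6 = 1.6901 m


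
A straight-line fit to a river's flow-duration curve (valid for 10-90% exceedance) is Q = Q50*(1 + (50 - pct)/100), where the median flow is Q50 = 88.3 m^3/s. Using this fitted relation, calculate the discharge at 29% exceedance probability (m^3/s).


Q = 88.3 * (1 + (50 - 29)/100) = 106.8430 m^3/s


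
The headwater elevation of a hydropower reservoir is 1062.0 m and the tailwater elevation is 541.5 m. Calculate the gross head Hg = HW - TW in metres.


Hg = 1062.0 - 541.5 = 520.5000 m


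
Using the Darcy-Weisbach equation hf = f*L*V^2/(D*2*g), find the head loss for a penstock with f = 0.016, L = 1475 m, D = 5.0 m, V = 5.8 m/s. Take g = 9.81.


hf = 0.016 * 1475 * 5.8^2 / (5.0 * 2 * 9.81) = 8.0928 m


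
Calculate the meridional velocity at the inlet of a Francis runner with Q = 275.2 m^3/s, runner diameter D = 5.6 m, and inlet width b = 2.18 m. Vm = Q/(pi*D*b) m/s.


Vm = 275.2 / (pi * 5.6 * 2.18) = 7.1755 m/s


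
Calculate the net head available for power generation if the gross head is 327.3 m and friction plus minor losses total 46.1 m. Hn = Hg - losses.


Hn = 327.3 - 46.1 = 281.2000 m


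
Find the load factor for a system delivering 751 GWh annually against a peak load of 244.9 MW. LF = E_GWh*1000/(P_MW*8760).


LF = 751 * 1000 / (244.9 * 8760) = 0.3501


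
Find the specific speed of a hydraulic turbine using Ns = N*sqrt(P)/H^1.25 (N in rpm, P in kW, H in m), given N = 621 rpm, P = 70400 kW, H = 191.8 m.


Ns = 621 * 70400^0.5 / 191.8^1.25 = 230.8432


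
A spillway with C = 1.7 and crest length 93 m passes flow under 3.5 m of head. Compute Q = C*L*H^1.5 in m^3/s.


Q = 1.7 * 93 * 3.5^1.5 = 1035.2231 m^3/s


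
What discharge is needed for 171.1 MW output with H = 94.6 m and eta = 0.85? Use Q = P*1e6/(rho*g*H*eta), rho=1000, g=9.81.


Q = 171.1 * 1e6 / (1000 * 9.81 * 94.6 * 0.85) = 216.9057 m^3/s


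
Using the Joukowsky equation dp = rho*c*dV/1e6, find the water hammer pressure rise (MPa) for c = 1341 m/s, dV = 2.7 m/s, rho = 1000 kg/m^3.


dp = 1000 * 1341 * 2.7 / 1e6 = 3.6207 MPa


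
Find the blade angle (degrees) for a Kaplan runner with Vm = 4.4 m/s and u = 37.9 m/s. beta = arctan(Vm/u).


beta = arctan(4.4 / 37.9) = 6.6221 degrees


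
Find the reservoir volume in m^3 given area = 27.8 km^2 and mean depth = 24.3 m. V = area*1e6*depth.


V = 27.8 * 1e6 * 24.3 = 6.7554e+08 m^3


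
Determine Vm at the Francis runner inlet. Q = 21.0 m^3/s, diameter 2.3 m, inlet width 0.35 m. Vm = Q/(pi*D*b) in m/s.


Vm = 21.0 / (pi * 2.3 * 0.35) = 8.3037 m/s


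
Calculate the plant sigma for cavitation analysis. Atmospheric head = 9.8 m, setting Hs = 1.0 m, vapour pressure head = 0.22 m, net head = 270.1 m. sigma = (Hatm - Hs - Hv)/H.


sigma = (9.8 - 1.0 - 0.22) / 270.1 = 0.0318


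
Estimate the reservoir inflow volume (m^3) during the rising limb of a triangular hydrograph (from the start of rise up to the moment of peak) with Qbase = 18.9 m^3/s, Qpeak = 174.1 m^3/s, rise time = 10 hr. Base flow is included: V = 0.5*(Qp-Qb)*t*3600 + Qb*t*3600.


V = 0.5*(174.1 - 18.9)*10*3600 + 18.9*10*3600 = 3.4740e+06 m^3


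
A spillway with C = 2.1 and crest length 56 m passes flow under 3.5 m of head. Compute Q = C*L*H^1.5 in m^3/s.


Q = 2.1 * 56 * 3.5^1.5 = 770.0331 m^3/s


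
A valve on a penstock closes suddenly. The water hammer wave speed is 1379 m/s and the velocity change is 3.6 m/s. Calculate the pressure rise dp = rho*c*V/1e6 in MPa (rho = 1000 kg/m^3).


dp = 1000 * 1379 * 3.6 / 1e6 = 4.9644 MPa


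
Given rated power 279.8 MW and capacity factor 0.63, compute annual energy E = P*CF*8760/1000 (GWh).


E = 279.8 * 0.63 * 8760 / 1000 = 1544.1602 GWh


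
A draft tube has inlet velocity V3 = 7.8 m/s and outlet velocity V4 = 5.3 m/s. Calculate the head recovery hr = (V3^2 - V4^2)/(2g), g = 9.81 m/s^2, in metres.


hr = (7.8^2 - 5.3^2) / (2*9.81) = 1.6692 m


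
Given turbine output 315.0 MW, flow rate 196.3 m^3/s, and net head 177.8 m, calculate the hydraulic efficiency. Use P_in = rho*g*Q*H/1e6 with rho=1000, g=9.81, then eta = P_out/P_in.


P_in = 1000 * 9.81 * 196.3 * 177.8 / 1e6 = 342.3900 MW
eta = 315.0 / 342.3900 = 0.9200


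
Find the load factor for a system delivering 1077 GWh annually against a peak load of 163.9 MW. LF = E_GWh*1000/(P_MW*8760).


LF = 1077 * 1000 / (163.9 * 8760) = 0.7501


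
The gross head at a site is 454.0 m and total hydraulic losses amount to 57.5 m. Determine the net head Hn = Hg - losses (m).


Hn = 454.0 - 57.5 = 396.5000 m


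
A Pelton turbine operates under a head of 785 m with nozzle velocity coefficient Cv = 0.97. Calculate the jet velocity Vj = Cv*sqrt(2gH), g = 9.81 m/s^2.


Vj = 0.97 * sqrt(2*9.81*785) = 120.3805 m/s


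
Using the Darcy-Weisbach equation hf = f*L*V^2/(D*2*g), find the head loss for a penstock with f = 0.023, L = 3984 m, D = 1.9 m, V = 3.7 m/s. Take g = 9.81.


hf = 0.023 * 3984 * 3.7^2 / (1.9 * 2 * 9.81) = 33.6510 m


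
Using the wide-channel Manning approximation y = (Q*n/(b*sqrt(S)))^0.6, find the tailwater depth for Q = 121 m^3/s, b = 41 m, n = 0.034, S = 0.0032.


y = (121 * 0.034 / (41 * 0.0032^0.5))^0.6 = 1.4104 m


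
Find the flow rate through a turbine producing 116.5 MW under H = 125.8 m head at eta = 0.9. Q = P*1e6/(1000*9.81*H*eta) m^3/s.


Q = 116.5 * 1e6 / (1000 * 9.81 * 125.8 * 0.9) = 104.8899 m^3/s


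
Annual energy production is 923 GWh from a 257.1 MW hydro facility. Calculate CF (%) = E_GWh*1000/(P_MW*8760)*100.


CF = 923 * 1000 / (257.1 * 8760) * 100 = 40.9822 %


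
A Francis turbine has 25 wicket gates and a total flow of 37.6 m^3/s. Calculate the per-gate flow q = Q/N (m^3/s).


q = 37.6 / 25 = 1.5040 m^3/s


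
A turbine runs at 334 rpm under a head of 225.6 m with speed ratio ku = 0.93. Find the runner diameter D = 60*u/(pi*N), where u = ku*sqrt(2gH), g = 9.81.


u = 0.93 * sqrt(2*9.81*225.6) = 61.8731 m/s
D = 60 * 61.8731 / (pi * 334) = 3.5380 m


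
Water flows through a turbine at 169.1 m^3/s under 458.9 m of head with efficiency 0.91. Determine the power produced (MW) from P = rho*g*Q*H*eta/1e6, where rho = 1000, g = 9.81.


P = 1000 * 9.81 * 169.1 * 458.9 * 0.91 / 1e6 = 692.7429 MW


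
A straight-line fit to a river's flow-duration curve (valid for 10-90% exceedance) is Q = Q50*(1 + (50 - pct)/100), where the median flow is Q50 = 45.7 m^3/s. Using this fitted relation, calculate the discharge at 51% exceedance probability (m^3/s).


Q = 45.7 * (1 + (50 - 51)/100) = 45.2430 m^3/s


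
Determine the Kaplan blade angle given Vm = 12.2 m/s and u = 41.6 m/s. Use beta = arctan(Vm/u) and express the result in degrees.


beta = arctan(12.2 / 41.6) = 16.3448 degrees


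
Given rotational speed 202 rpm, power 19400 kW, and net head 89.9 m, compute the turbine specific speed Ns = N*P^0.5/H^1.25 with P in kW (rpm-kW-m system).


Ns = 202 * 19400^0.5 / 89.9^1.25 = 101.6372


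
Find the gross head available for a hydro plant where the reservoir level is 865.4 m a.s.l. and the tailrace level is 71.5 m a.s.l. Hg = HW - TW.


Hg = 865.4 - 71.5 = 793.9000 m


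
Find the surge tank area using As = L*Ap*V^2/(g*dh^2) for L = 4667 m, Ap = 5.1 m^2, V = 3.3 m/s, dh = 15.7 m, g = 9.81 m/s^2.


As = 4667 * 5.1 * 3.3^2 / (9.81 * 15.7^2) = 107.1933 m^2


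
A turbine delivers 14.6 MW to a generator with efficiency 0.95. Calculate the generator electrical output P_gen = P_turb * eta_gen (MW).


P_gen = 14.6 * 0.95 = 13.8700 MW


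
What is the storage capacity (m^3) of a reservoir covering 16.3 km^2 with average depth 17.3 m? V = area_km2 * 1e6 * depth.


V = 16.3 * 1e6 * 17.3 = 2.8199e+08 m^3


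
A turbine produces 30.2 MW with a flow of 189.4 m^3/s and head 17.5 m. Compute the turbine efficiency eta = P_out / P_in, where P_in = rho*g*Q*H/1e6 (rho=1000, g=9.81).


P_in = 1000 * 9.81 * 189.4 * 17.5 / 1e6 = 32.5152 MW
eta = 30.2 / 32.5152 = 0.9288


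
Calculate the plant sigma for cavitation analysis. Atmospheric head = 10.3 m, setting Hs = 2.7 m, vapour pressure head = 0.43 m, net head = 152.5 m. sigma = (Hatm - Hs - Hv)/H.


sigma = (10.3 - 2.7 - 0.43) / 152.5 = 0.0470


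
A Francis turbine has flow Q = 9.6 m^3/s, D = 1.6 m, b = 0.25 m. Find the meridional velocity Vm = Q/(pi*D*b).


Vm = 9.6 / (pi * 1.6 * 0.25) = 7.6394 m/s


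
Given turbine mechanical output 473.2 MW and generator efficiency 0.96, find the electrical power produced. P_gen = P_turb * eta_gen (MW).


P_gen = 473.2 * 0.96 = 454.2720 MW


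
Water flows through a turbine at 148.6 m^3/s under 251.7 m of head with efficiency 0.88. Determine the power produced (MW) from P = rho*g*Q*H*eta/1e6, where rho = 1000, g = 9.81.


P = 1000 * 9.81 * 148.6 * 251.7 * 0.88 / 1e6 = 322.8893 MW


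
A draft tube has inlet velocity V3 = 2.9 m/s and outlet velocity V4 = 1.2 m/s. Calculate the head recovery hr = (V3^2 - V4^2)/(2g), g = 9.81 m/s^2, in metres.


hr = (2.9^2 - 1.2^2) / (2*9.81) = 0.3552 m


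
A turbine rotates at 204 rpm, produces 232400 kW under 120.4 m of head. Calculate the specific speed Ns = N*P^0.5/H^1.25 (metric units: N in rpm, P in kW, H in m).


Ns = 204 * 232400^0.5 / 120.4^1.25 = 246.5841


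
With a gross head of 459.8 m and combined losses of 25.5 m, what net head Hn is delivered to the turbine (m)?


Hn = 459.8 - 25.5 = 434.3000 m


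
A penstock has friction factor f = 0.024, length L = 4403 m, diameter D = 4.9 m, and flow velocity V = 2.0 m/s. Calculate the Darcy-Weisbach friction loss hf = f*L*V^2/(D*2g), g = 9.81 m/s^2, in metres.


hf = 0.024 * 4403 * 2.0^2 / (4.9 * 2 * 9.81) = 4.3967 m


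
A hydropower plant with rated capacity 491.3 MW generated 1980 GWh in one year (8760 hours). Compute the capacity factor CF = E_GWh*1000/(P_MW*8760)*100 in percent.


CF = 1980 * 1000 / (491.3 * 8760) * 100 = 46.0060 %


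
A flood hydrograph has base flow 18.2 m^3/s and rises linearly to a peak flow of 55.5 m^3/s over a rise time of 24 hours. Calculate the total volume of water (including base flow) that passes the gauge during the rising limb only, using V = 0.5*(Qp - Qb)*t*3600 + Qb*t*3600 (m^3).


V = 0.5*(55.5 - 18.2)*24*3600 + 18.2*24*3600 = 3.1838e+06 m^3


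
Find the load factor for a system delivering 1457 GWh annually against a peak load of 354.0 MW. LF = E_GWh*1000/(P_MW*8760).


LF = 1457 * 1000 / (354.0 * 8760) = 0.4698


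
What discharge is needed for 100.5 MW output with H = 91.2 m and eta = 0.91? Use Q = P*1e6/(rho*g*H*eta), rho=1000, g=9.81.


Q = 100.5 * 1e6 / (1000 * 9.81 * 91.2 * 0.91) = 123.4414 m^3/s


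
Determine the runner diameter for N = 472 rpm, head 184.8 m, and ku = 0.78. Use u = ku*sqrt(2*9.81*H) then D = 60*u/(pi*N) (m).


u = 0.78 * sqrt(2*9.81*184.8) = 46.9672 m/s
D = 60 * 46.9672 / (pi * 472) = 1.9004 m


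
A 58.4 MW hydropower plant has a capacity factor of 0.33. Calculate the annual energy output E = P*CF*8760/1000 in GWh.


E = 58.4 * 0.33 * 8760 / 1000 = 168.8227 GWh


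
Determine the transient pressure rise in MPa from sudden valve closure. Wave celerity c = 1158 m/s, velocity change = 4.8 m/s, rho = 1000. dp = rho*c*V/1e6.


dp = 1000 * 1158 * 4.8 / 1e6 = 5.5584 MPa


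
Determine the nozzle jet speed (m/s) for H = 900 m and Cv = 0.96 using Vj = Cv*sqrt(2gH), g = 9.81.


Vj = 0.96 * sqrt(2*9.81*900) = 127.5681 m/s


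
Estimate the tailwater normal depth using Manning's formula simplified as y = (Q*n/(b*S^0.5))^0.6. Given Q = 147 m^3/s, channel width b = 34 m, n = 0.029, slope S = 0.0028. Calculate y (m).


y = (147 * 0.029 / (34 * 0.0028^0.5))^0.6 = 1.6780 m


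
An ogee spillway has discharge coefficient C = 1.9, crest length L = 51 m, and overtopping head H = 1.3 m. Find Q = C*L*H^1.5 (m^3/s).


Q = 1.9 * 51 * 1.3^1.5 = 143.6279 m^3/s


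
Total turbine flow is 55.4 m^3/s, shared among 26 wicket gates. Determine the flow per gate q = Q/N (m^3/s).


q = 55.4 / 26 = 2.1308 m^3/s


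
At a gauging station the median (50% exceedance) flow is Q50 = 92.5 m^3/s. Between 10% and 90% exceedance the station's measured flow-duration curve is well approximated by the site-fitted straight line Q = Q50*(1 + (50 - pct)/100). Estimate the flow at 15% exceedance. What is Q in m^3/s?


Q = 92.5 * (1 + (50 - 15)/100) = 124.8750 m^3/s


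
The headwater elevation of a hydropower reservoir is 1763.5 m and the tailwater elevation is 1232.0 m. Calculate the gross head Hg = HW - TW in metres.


Hg = 1763.5 - 1232.0 = 531.5000 m


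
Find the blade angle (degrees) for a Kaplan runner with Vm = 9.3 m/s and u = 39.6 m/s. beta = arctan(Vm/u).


beta = arctan(9.3 / 39.6) = 13.2163 degrees


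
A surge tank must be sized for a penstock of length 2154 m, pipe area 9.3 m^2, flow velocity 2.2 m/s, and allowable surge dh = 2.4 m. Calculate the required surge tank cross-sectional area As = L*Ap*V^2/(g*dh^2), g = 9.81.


As = 2154 * 9.3 * 2.2^2 / (9.81 * 2.4^2) = 1715.8626 m^2


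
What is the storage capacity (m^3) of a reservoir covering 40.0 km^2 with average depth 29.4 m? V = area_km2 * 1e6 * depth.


V = 40.0 * 1e6 * 29.4 = 1.1760e+09 m^3


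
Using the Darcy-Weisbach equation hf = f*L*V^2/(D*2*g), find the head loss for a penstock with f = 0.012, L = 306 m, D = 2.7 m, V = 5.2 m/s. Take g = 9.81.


hf = 0.012 * 306 * 5.2^2 / (2.7 * 2 * 9.81) = 1.8743 m


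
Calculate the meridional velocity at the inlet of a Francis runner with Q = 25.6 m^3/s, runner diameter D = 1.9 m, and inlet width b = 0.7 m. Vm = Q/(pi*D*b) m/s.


Vm = 25.6 / (pi * 1.9 * 0.7) = 6.1269 m/s


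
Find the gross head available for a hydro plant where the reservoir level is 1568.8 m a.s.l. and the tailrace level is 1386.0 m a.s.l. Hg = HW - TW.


Hg = 1568.8 - 1386.0 = 182.8000 m


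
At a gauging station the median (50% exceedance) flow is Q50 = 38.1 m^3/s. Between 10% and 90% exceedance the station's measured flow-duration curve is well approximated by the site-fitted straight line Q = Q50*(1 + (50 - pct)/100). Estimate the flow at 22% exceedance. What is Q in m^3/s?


Q = 38.1 * (1 + (50 - 22)/100) = 48.7680 m^3/s


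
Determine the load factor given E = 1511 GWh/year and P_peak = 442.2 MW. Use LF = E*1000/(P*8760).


LF = 1511 * 1000 / (442.2 * 8760) = 0.3901


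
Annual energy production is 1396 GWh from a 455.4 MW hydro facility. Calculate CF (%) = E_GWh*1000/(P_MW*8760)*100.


CF = 1396 * 1000 / (455.4 * 8760) * 100 = 34.9936 %


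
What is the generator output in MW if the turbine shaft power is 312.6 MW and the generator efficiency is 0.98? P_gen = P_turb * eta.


P_gen = 312.6 * 0.98 = 306.3480 MW


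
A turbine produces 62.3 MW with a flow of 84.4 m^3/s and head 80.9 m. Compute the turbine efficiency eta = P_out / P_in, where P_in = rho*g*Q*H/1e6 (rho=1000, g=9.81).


P_in = 1000 * 9.81 * 84.4 * 80.9 / 1e6 = 66.9823 MW
eta = 62.3 / 66.9823 = 0.9301


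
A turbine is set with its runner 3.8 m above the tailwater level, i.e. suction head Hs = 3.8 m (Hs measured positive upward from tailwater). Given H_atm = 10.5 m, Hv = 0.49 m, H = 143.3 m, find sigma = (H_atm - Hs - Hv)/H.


sigma = (10.5 - 3.8 - 0.49) / 143.3 = 0.0433


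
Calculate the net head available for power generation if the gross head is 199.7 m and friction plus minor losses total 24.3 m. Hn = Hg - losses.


Hn = 199.7 - 24.3 = 175.4000 m


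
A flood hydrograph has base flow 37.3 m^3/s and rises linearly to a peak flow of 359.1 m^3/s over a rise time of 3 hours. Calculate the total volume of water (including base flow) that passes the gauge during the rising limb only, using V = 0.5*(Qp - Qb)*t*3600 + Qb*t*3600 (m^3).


V = 0.5*(359.1 - 37.3)*3*3600 + 37.3*3*3600 = 2.1406e+06 m^3


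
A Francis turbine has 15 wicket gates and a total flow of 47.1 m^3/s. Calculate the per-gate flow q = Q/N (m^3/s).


q = 47.1 / 15 = 3.1400 m^3/s


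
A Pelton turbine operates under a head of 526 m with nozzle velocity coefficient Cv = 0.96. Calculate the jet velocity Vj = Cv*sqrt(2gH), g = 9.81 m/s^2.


Vj = 0.96 * sqrt(2*9.81*526) = 97.5245 m/s


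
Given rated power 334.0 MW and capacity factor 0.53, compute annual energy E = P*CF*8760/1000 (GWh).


E = 334.0 * 0.53 * 8760 / 1000 = 1550.6952 GWh


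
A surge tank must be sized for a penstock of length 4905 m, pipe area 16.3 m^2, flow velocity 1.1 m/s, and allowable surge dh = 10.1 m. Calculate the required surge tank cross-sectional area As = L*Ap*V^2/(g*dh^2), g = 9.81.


As = 4905 * 16.3 * 1.1^2 / (9.81 * 10.1^2) = 96.6719 m^2


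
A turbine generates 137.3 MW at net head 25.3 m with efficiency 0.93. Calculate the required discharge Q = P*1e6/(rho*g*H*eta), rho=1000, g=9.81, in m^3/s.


Q = 137.3 * 1e6 / (1000 * 9.81 * 25.3 * 0.93) = 594.8371 m^3/s


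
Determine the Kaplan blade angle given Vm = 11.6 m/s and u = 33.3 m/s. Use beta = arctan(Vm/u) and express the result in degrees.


beta = arctan(11.6 / 33.3) = 19.2057 degrees


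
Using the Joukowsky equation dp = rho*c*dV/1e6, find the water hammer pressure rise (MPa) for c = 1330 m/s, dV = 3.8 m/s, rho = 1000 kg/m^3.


dp = 1000 * 1330 * 3.8 / 1e6 = 5.0540 MPa


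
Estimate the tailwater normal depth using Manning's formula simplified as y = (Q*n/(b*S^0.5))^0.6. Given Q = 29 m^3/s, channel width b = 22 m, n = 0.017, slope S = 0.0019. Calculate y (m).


y = (29 * 0.017 / (22 * 0.0019^0.5))^0.6 = 0.6709 m


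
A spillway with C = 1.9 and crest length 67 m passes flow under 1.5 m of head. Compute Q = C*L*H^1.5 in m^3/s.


Q = 1.9 * 67 * 1.5^1.5 = 233.8650 m^3/s


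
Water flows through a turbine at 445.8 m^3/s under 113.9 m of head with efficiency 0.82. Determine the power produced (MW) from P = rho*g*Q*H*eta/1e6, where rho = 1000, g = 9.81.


P = 1000 * 9.81 * 445.8 * 113.9 * 0.82 / 1e6 = 408.4573 MW


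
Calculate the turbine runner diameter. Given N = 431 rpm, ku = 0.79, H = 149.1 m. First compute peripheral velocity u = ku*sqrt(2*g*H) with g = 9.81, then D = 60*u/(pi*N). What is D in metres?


u = 0.79 * sqrt(2*9.81*149.1) = 42.7283 m/s
D = 60 * 42.7283 / (pi * 431) = 1.8934 m


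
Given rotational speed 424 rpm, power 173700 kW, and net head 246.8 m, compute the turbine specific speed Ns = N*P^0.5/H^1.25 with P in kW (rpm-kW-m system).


Ns = 424 * 173700^0.5 / 246.8^1.25 = 180.6485


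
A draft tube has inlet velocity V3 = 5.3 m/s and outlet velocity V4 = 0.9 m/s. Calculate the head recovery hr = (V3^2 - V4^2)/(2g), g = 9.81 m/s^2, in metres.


hr = (5.3^2 - 0.9^2) / (2*9.81) = 1.3904 m


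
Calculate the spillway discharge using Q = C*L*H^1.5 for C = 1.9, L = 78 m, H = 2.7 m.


Q = 1.9 * 78 * 2.7^1.5 = 657.4971 m^3/s


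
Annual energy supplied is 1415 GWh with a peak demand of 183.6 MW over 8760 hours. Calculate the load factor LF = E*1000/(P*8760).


LF = 1415 * 1000 / (183.6 * 8760) = 0.8798


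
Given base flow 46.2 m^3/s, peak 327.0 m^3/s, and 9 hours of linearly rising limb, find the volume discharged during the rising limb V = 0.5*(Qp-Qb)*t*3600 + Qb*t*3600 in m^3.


V = 0.5*(327.0 - 46.2)*9*3600 + 46.2*9*3600 = 6.0458e+06 m^3


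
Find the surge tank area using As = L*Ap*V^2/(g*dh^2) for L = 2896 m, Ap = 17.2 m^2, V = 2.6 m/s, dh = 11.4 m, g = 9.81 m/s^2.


As = 2896 * 17.2 * 2.6^2 / (9.81 * 11.4^2) = 264.1162 m^2


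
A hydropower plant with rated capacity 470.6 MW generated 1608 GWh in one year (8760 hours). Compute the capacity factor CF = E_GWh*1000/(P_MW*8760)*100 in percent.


CF = 1608 * 1000 / (470.6 * 8760) * 100 = 39.0059 %


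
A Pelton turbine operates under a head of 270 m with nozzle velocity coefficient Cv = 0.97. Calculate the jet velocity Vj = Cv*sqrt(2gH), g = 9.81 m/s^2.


Vj = 0.97 * sqrt(2*9.81*270) = 70.5997 m/s


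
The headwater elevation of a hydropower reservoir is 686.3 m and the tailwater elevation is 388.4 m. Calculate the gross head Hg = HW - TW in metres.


Hg = 686.3 - 388.4 = 297.9000 m


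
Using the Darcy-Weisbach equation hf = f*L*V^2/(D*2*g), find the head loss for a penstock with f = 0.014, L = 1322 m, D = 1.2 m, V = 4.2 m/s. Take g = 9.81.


hf = 0.014 * 1322 * 4.2^2 / (1.2 * 2 * 9.81) = 13.8669 m


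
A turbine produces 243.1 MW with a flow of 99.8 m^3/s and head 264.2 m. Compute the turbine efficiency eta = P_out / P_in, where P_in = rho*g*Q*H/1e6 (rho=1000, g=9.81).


P_in = 1000 * 9.81 * 99.8 * 264.2 / 1e6 = 258.6618 MW
eta = 243.1 / 258.6618 = 0.9398


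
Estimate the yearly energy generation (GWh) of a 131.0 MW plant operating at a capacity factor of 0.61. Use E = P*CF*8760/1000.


E = 131.0 * 0.61 * 8760 / 1000 = 700.0116 GWh


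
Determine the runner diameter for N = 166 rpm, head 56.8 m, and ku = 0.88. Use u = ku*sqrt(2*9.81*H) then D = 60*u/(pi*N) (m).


u = 0.88 * sqrt(2*9.81*56.8) = 29.3769 m/s
D = 60 * 29.3769 / (pi * 166) = 3.3799 m


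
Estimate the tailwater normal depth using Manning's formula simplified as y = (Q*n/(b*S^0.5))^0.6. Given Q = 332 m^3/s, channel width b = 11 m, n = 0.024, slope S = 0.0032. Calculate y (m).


y = (332 * 0.024 / (11 * 0.0032^0.5))^0.6 = 4.6177 m


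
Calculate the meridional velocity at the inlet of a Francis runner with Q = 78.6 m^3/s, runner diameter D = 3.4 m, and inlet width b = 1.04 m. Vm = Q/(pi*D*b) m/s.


Vm = 78.6 / (pi * 3.4 * 1.04) = 7.0756 m/s


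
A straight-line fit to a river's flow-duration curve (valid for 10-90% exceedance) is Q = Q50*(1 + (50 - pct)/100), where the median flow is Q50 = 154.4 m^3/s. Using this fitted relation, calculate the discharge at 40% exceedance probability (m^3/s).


Q = 154.4 * (1 + (50 - 40)/100) = 169.8400 m^3/s


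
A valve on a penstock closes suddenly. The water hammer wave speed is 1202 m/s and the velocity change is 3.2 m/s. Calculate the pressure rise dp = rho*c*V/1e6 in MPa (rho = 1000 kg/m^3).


dp = 1000 * 1202 * 3.2 / 1e6 = 3.8464 MPa


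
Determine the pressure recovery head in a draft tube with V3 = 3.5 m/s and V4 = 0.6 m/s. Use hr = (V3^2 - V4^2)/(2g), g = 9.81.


hr = (3.5^2 - 0.6^2) / (2*9.81) = 0.6060 m


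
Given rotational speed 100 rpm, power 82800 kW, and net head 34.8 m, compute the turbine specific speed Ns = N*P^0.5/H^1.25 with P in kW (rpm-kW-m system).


Ns = 100 * 82800^0.5 / 34.8^1.25 = 340.4404


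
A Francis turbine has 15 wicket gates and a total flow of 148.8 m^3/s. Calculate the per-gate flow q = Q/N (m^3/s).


q = 148.8 / 15 = 9.9200 m^3/s


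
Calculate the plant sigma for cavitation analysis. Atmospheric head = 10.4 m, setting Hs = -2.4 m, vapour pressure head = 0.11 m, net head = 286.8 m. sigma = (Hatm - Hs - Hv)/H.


sigma = (10.4 - (-2.4) - 0.11) / 286.8 = 0.0442


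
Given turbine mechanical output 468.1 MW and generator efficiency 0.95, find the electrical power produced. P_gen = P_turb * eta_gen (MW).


P_gen = 468.1 * 0.95 = 444.6950 MW


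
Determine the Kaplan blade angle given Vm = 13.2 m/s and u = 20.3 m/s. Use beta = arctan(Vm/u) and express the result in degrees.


beta = arctan(13.2 / 20.3) = 33.0338 degrees


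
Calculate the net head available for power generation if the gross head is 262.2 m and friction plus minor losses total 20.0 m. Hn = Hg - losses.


Hn = 262.2 - 20.0 = 242.2000 m


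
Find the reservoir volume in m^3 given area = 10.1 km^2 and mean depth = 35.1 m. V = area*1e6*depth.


V = 10.1 * 1e6 * 35.1 = 3.5451e+08 m^3


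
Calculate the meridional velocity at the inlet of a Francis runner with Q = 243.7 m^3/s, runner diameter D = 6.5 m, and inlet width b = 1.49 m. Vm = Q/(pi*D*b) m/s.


Vm = 243.7 / (pi * 6.5 * 1.49) = 8.0095 m/s
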